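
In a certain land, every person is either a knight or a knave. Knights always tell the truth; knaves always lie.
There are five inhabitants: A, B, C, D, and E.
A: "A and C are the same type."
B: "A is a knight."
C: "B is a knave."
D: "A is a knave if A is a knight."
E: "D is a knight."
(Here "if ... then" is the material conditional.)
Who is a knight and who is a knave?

A (knave): "A and C are the same type" — false. ✓
B is a knave, so "A is a knight" must be false — and it is.
C is a knight, so "B is a knave" must be true — and it is.
D (knight): "A is a knave if A is a knight" — true. ✓
E is a knight, and the claim "D is a knight" is indeed true.

A is a knave, B is a knave, C is a knight, D is a knight, and E is a knight.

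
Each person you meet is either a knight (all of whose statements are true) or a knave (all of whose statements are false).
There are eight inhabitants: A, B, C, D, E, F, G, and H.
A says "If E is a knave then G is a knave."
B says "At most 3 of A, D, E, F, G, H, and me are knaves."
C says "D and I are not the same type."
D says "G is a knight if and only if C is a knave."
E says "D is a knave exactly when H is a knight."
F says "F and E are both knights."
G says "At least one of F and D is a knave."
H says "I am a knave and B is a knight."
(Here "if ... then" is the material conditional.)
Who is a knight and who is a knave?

A (knave): "if E is a knave then G is a knave" — False. ✓
Since B is a knave, "at most 3 of A, D, E, F, G, H, and me are knaves" needs to be False, which holds.
C is a knight; "D and I are not the same type" is true, as required.
Since D is a knave, "G is a knight if and only if C is a knave" needs to be False, which holds.
E is a knave, so "D is a knave exactly when H is a knight" must be False — and it is.
As a knave, F's statement "F and E are both knights" should be False; it is.
G is a knight, so "at least one of F and D is a knave" must be true — and it is.
H is a knave, and the claim "I am a knave and B is a knight" is indeed False.

A is a knave, B is a knave, C is a knight, D is a knave, E is a knave, F is a knave, G is a knight, and H is a knave.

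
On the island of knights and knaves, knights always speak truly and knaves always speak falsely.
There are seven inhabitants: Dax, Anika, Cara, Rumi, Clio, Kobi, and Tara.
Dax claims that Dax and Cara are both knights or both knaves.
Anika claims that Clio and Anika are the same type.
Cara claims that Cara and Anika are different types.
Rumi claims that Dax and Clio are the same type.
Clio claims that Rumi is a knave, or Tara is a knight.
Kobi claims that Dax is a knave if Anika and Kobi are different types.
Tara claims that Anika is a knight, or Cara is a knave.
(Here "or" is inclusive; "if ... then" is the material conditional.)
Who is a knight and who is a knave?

Dax is a knave, Anika is a knave, Cara is a knight, Rumi is a knave, Clio is a knight, Kobi is a knight, and Tara is a knave.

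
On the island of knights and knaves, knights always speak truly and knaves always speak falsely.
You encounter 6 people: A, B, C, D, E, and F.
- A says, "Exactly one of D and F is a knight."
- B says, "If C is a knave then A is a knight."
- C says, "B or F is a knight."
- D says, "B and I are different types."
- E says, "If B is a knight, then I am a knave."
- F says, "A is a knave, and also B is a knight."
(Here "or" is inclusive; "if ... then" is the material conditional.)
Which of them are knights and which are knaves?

Knights: E. Knaves: A, B, C, D, and F.

Since A is a knave, "exactly one of D and F is a knight" needs to be false, which holds.
B is a knave, so "if C is a knave then A is a knight" must be false — and it is.
C is a knave, so "B or F is a knight" must be false — and it is.
D is a knave; "B and I are different types" is false, as required.
E is a knight, and the claim "if B is a knight, then I am a knave" is indeed true.
F is a knave; "A is a knave, and also B is a knight" is false, as required.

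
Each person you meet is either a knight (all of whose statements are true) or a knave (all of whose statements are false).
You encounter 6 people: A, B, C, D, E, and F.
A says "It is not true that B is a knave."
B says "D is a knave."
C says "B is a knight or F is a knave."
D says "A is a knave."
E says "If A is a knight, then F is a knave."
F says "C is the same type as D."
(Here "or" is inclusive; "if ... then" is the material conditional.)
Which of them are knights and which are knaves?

Since A is a knight, "it is not true that B is a knave" needs to be true, which holds.
B is a knight, and the claim "D is a knave" is indeed true.
As a knight, C's statement "B is a knight or F is a knave" should be true; it is.
Since D is a knave, "A is a knave" needs to be False, which holds.
E is a knight; "if A is a knight, then F is a knave" is true, as required.
F (knave): "C is the same type as D" — False. ✓

A is a knight, B is a knight, C is a knight, D is a knave, E is a knight, and F is a knave.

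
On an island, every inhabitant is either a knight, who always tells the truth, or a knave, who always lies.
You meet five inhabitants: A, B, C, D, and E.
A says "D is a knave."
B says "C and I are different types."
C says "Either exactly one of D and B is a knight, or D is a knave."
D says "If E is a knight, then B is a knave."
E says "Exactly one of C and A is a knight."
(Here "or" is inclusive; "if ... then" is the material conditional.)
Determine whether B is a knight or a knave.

Consistent assignments: {A=knave, B=knight, C=knave, D=knight, E=knave}
In every consistent assignment, B is a knight.

B is a knight.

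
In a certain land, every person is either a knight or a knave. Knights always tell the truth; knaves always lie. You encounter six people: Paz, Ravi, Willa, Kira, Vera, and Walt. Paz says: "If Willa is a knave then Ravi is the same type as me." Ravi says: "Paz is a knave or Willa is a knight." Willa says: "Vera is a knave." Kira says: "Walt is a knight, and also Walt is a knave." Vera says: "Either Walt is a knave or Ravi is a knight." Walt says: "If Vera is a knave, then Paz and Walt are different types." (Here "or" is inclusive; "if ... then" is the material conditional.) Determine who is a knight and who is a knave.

Paz is a knave, so "if Willa is a knave then Ravi is the same type as me" must be false — and it is.
Ravi is a knight, so "Paz is a knave or Willa is a knight" must be true — and it is.
Willa is a knave; "Vera is a knave" is false, as required.
As a knave, Kira's statement "Walt is a knight, and also Walt is a knave" should be false; it is.
Vera is a knight, and the claim "either Walt is a knave or Ravi is a knight" is indeed true.
Walt is a knight, so "if Vera is a knave, then Paz and Walt are different types" must be true — and it is.

Paz is a knave, Ravi is a knight, Willa is a knave, Kira is a knave, Vera is a knight, and Walt is a knight.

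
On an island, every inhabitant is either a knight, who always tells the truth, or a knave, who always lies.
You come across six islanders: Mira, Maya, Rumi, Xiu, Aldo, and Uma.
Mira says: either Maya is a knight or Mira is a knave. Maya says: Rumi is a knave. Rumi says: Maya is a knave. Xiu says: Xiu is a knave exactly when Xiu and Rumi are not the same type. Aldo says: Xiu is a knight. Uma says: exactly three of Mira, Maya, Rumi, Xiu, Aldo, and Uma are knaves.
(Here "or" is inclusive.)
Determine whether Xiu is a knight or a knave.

Xiu is a knave.

Consistent assignments: {Mira=knight, Maya=knight, Rumi=knave, Xiu=knave, Aldo=knave, Uma=knight}; {Mira=knight, Maya=knight, Rumi=knave, Xiu=knave, Aldo=knave, Uma=knave}
In every consistent assignment, Xiu is a knave.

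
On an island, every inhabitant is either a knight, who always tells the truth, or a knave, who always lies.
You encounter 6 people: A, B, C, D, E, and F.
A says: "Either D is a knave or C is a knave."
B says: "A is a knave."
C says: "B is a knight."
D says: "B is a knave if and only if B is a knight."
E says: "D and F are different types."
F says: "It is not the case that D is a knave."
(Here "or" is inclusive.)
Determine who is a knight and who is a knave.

A is a knight, and the claim "either D is a knave or C is a knave" is indeed True.
B is a knave, so "A is a knave" must be false — and it is.
As a knave, C's statement "B is a knight" should be false; it is.
As a knave, D's statement "B is a knave if and only if B is a knight" should be false; it is.
E is a knave, so "D and F are different types" must be false — and it is.
Since F is a knave, "it is not the case that D is a knave" needs to be false, which holds.

A is a knight, B is a knave, C is a knave, D is a knave, E is a knave, and F is a knave.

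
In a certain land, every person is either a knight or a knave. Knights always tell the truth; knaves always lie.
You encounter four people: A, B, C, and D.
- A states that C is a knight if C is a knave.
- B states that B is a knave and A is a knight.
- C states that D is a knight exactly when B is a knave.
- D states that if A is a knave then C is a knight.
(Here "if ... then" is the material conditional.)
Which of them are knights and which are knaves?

Suppose A is a knight. Then A's statement "C is a knight if C is a knave" would have to be true. Checking the 8 ways to assign the others, none is consistent with every speaker.
(For instance, with B=knave, C=knave, D=knave, A's claim "C is a knight if C is a knave" comes out false where it would need to be true.)
So A must be a knave, making "C is a knight if C is a knave" false. Taking A=knave, B=knave, C=knave, D=knave, each remaining statement checks out:
  B (knave): "B is a knave and A is a knight" — false. ✓
  C (knave): "D is a knight exactly when B is a knave" — false. ✓
  D (knave): "if A is a knave then C is a knight" — false. ✓
This is the unique consistent assignment.

A is a knave, B is a knave, C is a knave, and D is a knave.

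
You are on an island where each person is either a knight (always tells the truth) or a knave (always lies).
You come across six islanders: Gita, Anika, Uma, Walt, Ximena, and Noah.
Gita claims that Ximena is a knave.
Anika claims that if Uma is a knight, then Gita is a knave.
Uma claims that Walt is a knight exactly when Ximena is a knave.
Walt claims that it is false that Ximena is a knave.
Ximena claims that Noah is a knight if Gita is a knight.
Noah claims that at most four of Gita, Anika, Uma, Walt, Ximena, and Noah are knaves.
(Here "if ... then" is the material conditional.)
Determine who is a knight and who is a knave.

Gita is a knave, Anika is a knight, Uma is a knave, Walt is a knight, Ximena is a knight, and Noah is a knight.

Gita is a knave, so "Ximena is a knave" must be false — and it is.
Anika is a knight, so "if Uma is a knight, then Gita is a knave" must be True — and it is.
As a knave, Uma's statement "Walt is a knight exactly when Ximena is a knave" should be false; it is.
As a knight, Walt's statement "it is false that Ximena is a knave" should be True; it is.
Since Ximena is a knight, "Noah is a knight if Gita is a knight" needs to be True, which holds.
Noah is a knight, so "at most four of Gita, Anika, Uma, Walt, Ximena, and Noah are knaves" must be True — and it is.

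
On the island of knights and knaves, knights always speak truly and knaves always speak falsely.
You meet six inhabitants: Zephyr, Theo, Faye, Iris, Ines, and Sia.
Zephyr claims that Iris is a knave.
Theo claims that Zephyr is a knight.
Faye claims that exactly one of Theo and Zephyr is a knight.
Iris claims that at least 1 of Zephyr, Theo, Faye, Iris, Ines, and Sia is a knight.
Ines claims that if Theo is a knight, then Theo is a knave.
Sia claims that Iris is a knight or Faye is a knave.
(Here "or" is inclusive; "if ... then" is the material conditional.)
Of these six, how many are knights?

The unique consistent assignment is Zephyr=knave, Theo=knave, Faye=knave, Iris=knight, Ines=knight, Sia=knight.
That has 3 knights.

3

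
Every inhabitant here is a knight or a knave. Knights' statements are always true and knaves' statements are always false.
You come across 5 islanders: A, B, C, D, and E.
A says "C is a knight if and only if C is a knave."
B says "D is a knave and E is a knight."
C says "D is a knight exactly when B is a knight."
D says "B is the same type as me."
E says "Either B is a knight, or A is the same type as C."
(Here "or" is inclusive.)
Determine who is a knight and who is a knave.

Knights: B and E. Knaves: A, C, and D.

Since A is a knave, "C is a knight if and only if C is a knave" needs to be false, which holds.
As a knight, B's statement "D is a knave and E is a knight" should be true; it is.
As a knave, C's statement "D is a knight exactly when B is a knight" should be false; it is.
Since D is a knave, "B is the same type as me" needs to be false, which holds.
E (knight): "either B is a knight, or A is the same type as C" — true. ✓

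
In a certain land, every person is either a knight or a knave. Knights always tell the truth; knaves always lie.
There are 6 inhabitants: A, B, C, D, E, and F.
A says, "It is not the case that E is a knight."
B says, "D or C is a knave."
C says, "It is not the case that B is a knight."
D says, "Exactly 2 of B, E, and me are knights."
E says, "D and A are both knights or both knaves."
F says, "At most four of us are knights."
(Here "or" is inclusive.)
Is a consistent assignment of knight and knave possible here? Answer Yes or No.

Yes

One consistent assignment: A=knight, B=knight, C=knave, D=knave, E=knave, F=knight.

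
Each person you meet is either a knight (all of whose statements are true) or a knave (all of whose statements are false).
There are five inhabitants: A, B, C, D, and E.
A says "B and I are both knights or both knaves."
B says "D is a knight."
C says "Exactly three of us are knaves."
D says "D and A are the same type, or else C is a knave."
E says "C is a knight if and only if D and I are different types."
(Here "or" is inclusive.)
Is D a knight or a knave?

D is a knight.

Consistent assignments: {A=knight, B=knight, C=knave, D=knight, E=knight}; {A=knight, B=knight, C=knave, D=knight, E=knave}; {A=knave, B=knight, C=knave, D=knight, E=knight}
In every consistent assignment, D is a knight.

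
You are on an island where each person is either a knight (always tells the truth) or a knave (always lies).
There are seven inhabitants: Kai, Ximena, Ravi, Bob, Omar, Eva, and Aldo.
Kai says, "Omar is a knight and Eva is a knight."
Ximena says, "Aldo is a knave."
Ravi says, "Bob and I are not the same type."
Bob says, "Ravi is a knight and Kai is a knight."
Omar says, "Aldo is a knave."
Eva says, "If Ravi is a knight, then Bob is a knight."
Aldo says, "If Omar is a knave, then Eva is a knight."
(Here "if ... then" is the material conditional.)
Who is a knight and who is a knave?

Kai is a knave, and the claim "Omar is a knight and Eva is a knight" is indeed false.
Ximena is a knave, so "Aldo is a knave" must be false — and it is.
Since Ravi is a knave, "Bob and I are not the same type" needs to be false, which holds.
Bob (knave): "Ravi is a knight and Kai is a knight" — false. ✓
Omar is a knave; "Aldo is a knave" is false, as required.
Since Eva is a knight, "if Ravi is a knight, then Bob is a knight" needs to be true, which holds.
Aldo (knight): "if Omar is a knave, then Eva is a knight" — true. ✓

Knights: Eva and Aldo. Knaves: Kai, Ximena, Ravi, Bob, and Omar.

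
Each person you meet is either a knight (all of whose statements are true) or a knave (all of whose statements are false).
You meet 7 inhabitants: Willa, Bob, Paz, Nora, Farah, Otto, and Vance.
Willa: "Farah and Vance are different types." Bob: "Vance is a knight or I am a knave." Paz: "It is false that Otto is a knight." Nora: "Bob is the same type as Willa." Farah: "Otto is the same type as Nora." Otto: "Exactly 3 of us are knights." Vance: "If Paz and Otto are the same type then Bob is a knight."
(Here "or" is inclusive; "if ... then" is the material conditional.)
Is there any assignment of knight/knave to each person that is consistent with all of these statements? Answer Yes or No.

Yes

One consistent assignment: Willa=knight, Bob=knight, Paz=knight, Nora=knight, Farah=knave, Otto=knave, Vance=knight.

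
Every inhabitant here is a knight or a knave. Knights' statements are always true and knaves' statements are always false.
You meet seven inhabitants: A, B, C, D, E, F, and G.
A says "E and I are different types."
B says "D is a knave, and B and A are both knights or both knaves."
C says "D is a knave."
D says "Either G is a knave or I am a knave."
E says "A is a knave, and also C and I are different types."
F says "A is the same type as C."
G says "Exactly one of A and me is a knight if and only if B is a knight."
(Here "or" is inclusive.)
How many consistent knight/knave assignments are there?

Consistent assignments:
  A=knight, B=knave, C=knave, D=knight, E=knave, F=knave, G=knave

1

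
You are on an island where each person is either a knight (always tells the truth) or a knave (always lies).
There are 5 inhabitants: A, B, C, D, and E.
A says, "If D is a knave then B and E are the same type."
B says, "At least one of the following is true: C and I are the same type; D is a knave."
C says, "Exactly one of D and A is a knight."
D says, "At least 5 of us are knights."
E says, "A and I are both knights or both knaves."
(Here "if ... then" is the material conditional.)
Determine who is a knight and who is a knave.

Suppose A is a knave. Then A's statement "if D is a knave then B and E are the same type" would have to be false. Checking the 16 ways to assign the others, none is consistent with every speaker.
(For instance, with B=knight, C=knight, D=knave, E=knight, A's claim "if D is a knave then B and E are the same type" comes out true where it would need to be false.)
So A must be a knight, making "if D is a knave then B and E are the same type" true. Taking A=knight, B=knight, C=knight, D=knave, E=knight, each remaining statement checks out:
  B (knight): "at least one of the following is true: C and I are the same type; D is a knave" — true. ✓
  C (knight): "exactly one of D and A is a knight" — true. ✓
  D (knave): "at least 5 of us are knights" — false. ✓
  E (knight): "A and I are both knights or both knaves" — true. ✓
This is the unique consistent assignment.

A is a knight, B is a knight, C is a knight, D is a knave, and E is a knight.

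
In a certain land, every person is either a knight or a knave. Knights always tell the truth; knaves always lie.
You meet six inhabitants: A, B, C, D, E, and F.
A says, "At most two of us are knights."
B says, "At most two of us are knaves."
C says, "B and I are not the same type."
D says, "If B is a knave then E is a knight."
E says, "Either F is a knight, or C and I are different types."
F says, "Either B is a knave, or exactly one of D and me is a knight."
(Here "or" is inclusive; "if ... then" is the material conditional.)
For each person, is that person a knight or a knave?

A is a knave, B is a knave, C is a knave, D is a knight, E is a knight, and F is a knight.

A is a knave, so "at most two of us are knights" must be false — and it is.
As a knave, B's statement "at most two of us are knaves" should be false; it is.
Since C is a knave, "B and I are not the same type" needs to be false, which holds.
As a knight, D's statement "if B is a knave then E is a knight" should be True; it is.
E is a knight, so "either F is a knight, or C and I are different types" must be True — and it is.
F is a knight, so "either B is a knave, or exactly one of D and me is a knight" must be True — and it is.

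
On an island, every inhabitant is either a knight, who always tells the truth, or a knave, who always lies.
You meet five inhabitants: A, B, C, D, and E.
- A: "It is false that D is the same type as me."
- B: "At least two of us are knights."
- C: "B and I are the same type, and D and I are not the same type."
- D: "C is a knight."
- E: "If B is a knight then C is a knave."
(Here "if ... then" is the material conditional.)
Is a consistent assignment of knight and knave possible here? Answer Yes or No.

Yes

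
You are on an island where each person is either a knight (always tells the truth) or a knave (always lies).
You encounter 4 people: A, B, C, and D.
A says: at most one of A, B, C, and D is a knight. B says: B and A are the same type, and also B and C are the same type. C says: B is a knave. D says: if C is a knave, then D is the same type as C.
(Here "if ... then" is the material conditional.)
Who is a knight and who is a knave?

A is a knave, B is a knave, C is a knight, and D is a knight.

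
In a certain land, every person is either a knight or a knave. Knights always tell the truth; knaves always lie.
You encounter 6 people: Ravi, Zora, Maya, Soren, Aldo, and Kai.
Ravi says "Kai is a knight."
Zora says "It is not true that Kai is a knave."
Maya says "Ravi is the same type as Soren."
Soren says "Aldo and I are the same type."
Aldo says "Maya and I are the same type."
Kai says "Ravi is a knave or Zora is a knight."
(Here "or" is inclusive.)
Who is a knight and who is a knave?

Ravi is a knight, Zora is a knight, Maya is a knight, Soren is a knight, Aldo is a knight, and Kai is a knight.

Ravi is a knight, so "Kai is a knight" must be true — and it is.
As a knight, Zora's statement "it is not true that Kai is a knave" should be true; it is.
Since Maya is a knight, "Ravi is the same type as Soren" needs to be true, which holds.
Soren is a knight, and the claim "Aldo and I are the same type" is indeed true.
Since Aldo is a knight, "Maya and I are the same type" needs to be true, which holds.
As a knight, Kai's statement "Ravi is a knave or Zora is a knight" should be true; it is.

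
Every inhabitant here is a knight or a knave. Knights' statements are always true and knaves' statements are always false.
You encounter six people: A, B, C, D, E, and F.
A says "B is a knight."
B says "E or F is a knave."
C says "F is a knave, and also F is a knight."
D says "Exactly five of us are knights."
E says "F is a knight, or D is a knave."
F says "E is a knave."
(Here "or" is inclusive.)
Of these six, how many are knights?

3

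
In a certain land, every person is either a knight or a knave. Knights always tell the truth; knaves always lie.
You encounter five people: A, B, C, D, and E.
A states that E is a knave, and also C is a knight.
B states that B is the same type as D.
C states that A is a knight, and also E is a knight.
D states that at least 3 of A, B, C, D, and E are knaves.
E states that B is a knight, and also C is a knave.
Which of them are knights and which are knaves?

A is a knave, B is a knave, C is a knave, D is a knight, and E is a knave.

A is a knave, so "E is a knave, and also C is a knight" must be false — and it is.
Since B is a knave, "B is the same type as D" needs to be false, which holds.
C is a knave, and the claim "A is a knight, and also E is a knight" is indeed false.
As a knight, D's statement "at least 3 of A, B, C, D, and E are knaves" should be true; it is.
As a knave, E's statement "B is a knight, and also C is a knave" should be false; it is.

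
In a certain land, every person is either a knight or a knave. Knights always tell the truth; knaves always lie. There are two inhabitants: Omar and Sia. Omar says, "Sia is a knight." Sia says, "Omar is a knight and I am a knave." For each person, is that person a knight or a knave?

Knights: none. Knaves: Omar and Sia.

As a knave, Omar's statement "Sia is a knight" should be false; it is.
Since Sia is a knave, "Omar is a knight and I am a knave" needs to be false, which holds.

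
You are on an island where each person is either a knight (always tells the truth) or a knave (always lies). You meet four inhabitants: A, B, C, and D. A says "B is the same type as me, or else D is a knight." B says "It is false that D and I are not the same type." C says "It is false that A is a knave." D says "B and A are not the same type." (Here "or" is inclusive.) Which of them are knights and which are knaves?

A is a knight, B is a knave, C is a knight, and D is a knight.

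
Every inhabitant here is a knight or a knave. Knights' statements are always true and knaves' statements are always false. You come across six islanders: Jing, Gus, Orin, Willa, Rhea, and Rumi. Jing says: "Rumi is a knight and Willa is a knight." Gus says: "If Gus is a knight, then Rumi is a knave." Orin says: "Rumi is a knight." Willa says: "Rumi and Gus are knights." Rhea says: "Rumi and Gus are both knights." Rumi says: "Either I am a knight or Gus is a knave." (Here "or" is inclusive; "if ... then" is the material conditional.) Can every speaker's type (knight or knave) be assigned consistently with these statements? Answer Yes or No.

Yes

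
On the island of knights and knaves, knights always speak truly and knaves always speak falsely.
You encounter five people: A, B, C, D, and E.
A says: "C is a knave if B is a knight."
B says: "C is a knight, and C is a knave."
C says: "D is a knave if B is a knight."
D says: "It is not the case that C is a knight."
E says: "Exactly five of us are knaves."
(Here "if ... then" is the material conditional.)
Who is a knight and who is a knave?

A is a knight, B is a knave, C is a knight, D is a knave, and E is a knave.

A is a knight, and the claim "C is a knave if B is a knight" is indeed true.
B is a knave, and the claim "C is a knight, and C is a knave" is indeed false.
C is a knight; "D is a knave if B is a knight" is true, as required.
D (knave): "it is not the case that C is a knight" — false. ✓
As a knave, E's statement "exactly five of us are knaves" should be false; it is.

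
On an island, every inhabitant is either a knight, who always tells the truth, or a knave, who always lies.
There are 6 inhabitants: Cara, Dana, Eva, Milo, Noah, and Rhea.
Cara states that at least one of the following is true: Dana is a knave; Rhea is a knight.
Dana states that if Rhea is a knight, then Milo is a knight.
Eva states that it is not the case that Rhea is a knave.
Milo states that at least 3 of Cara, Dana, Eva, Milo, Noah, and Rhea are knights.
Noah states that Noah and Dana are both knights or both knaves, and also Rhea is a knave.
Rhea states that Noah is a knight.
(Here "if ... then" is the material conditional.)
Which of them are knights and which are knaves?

Cara is a knave, Dana is a knight, Eva is a knave, Milo is a knave, Noah is a knave, and Rhea is a knave.

Cara is a knave, and the claim "at least one of the following is true: Dana is a knave; Rhea is a knight" is indeed false.
Since Dana is a knight, "if Rhea is a knight, then Milo is a knight" needs to be true, which holds.
Eva is a knave, and the claim "it is not the case that Rhea is a knave" is indeed false.
As a knave, Milo's statement "at least 3 of Cara, Dana, Eva, Milo, Noah, and Rhea are knights" should be false; it is.
Noah is a knave; "Noah and Dana are both knights or both knaves, and also Rhea is a knave" is false, as required.
Rhea (knave): "Noah is a knight" — false. ✓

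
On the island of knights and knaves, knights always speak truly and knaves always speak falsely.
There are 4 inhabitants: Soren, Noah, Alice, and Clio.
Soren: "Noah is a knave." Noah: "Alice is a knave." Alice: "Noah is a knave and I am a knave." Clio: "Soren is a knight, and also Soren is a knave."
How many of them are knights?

1

The unique consistent assignment is Soren=knave, Noah=knight, Alice=knave, Clio=knave.
That has 1 knight.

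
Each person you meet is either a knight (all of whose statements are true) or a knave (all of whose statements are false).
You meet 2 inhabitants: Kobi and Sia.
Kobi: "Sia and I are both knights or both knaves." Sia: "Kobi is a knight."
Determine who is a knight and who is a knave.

Kobi is a knight and Sia is a knight.

Kobi is a knight, and the claim "Sia and I are both knights or both knaves" is indeed True.
As a knight, Sia's statement "Kobi is a knight" should be True; it is.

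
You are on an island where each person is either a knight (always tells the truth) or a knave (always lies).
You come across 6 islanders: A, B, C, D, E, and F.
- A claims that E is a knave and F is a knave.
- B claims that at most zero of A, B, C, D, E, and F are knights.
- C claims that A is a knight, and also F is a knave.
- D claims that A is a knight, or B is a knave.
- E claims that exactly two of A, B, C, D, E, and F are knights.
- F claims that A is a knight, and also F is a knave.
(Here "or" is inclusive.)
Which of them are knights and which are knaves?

A is a knave, B is a knave, C is a knave, D is a knight, E is a knight, and F is a knave.

A is a knave, so "E is a knave and F is a knave" must be false — and it is.
As a knave, B's statement "at most zero of A, B, C, D, E, and F are knights" should be false; it is.
As a knave, C's statement "A is a knight, and also F is a knave" should be false; it is.
D (knight): "A is a knight, or B is a knave" — True. ✓
E (knight): "exactly two of A, B, C, D, E, and F are knights" — True. ✓
F is a knave, so "A is a knight, and also F is a knave" must be false — and it is.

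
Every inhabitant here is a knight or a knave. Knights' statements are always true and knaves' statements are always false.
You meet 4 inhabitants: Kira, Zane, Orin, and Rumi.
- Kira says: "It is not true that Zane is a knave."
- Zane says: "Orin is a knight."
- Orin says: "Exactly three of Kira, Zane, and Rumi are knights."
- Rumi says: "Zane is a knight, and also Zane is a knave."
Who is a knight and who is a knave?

Kira is a knave, Zane is a knave, Orin is a knave, and Rumi is a knave.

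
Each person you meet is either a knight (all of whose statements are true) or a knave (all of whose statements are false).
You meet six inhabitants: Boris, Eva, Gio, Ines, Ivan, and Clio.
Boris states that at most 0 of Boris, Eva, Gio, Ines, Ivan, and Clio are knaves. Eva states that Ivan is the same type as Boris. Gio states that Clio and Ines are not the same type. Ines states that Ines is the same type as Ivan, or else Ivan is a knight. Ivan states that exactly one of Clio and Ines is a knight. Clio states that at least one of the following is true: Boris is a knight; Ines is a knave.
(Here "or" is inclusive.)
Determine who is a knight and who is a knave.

Knights: Gio, Ines, and Ivan. Knaves: Boris, Eva, and Clio.

Boris is a knave; "at most 0 of Boris, Eva, Gio, Ines, Ivan, and Clio are knaves" is False, as required.
Eva (knave): "Ivan is the same type as Boris" — False. ✓
Gio is a knight; "Clio and Ines are not the same type" is True, as required.
Since Ines is a knight, "Ines is the same type as Ivan, or else Ivan is a knight" needs to be True, which holds.
Ivan is a knight; "exactly one of Clio and Ines is a knight" is True, as required.
Clio (knave): "at least one of the following is true: Boris is a knight; Ines is a knave" — False. ✓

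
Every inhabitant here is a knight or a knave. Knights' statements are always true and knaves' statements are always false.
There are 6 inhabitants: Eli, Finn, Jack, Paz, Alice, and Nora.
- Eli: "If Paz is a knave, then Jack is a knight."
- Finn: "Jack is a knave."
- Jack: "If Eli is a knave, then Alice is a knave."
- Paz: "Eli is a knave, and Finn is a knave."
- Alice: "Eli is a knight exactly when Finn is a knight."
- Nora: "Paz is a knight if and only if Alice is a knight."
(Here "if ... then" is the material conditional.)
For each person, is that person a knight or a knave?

Eli is a knight, Finn is a knave, Jack is a knight, Paz is a knave, Alice is a knave, and Nora is a knight.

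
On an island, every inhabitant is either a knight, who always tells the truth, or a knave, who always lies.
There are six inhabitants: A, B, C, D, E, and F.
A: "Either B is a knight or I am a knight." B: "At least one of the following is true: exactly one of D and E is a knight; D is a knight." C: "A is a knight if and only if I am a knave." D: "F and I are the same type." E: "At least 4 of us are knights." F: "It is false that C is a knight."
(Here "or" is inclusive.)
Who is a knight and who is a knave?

A is a knave, and the claim "either B is a knight or I am a knight" is indeed false.
B (knave): "at least one of the following is true: exactly one of D and E is a knight; D is a knight" — false. ✓
C (knave): "A is a knight if and only if I am a knave" — false. ✓
As a knave, D's statement "F and I are the same type" should be false; it is.
As a knave, E's statement "at least 4 of us are knights" should be false; it is.
F is a knight; "it is false that C is a knight" is True, as required.

Knights: F. Knaves: A, B, C, D, and E.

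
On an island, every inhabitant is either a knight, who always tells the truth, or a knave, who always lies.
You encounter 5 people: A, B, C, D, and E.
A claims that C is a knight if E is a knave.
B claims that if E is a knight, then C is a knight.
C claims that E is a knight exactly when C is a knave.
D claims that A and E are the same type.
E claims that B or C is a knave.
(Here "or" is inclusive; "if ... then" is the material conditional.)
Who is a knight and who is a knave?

Knights: A, B, and C. Knaves: D and E.

A is a knight; "C is a knight if E is a knave" is true, as required.
As a knight, B's statement "if E is a knight, then C is a knight" should be true; it is.
C is a knight, so "E is a knight exactly when C is a knave" must be true — and it is.
D (knave): "A and E are the same type" — false. ✓
E is a knave; "B or C is a knave" is false, as required.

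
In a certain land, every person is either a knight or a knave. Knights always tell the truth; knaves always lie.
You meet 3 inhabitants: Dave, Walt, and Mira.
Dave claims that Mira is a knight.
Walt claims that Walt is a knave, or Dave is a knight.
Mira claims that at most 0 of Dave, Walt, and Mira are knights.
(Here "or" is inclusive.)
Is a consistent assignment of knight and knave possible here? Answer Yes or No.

No

Checking all 8 assignments, each has at least one speaker whose statement's truth value contradicts their type.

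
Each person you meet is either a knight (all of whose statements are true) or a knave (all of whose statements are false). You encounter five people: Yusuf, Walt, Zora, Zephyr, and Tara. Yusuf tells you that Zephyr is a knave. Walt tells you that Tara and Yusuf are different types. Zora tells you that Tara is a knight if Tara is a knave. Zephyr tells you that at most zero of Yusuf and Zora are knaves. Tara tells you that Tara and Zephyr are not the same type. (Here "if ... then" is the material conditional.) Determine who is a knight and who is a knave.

Yusuf is a knight; "Zephyr is a knave" is True, as required.
Walt (knight): "Tara and Yusuf are different types" — True. ✓
Zora is a knave, so "Tara is a knight if Tara is a knave" must be false — and it is.
Zephyr is a knave, so "at most zero of Yusuf and Zora are knaves" must be false — and it is.
Since Tara is a knave, "Tara and Zephyr are not the same type" needs to be false, which holds.

Yusuf is a knight, Walt is a knight, Zora is a knave, Zephyr is a knave, and Tara is a knave.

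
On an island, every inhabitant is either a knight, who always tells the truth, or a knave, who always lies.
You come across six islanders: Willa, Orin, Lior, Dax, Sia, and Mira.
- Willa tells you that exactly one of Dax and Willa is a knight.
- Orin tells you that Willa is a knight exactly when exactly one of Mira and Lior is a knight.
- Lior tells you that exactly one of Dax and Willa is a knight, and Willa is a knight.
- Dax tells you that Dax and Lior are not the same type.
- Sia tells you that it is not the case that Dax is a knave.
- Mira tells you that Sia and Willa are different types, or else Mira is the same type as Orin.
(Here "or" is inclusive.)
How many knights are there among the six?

1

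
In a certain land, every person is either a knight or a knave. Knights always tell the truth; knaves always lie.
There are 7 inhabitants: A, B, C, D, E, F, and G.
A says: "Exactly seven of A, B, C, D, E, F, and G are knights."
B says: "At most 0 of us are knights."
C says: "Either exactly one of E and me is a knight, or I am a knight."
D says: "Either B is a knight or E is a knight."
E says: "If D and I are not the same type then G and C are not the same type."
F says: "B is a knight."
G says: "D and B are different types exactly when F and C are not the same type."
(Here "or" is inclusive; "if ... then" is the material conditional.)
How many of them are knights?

4

The unique consistent assignment is A=knave, B=knave, C=knight, D=knight, E=knight, F=knave, G=knight.
That has 4 knights.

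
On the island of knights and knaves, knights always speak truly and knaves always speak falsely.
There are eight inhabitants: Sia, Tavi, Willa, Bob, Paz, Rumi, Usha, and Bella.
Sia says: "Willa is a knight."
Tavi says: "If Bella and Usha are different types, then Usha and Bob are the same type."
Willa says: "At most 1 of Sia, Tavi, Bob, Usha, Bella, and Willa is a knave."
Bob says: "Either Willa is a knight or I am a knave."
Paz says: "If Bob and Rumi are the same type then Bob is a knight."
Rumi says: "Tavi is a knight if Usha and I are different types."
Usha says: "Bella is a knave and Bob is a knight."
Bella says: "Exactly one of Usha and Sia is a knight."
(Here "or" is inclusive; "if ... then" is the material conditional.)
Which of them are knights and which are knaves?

Sia is a knight, Tavi is a knight, Willa is a knight, Bob is a knight, Paz is a knight, Rumi is a knight, Usha is a knight, and Bella is a knave.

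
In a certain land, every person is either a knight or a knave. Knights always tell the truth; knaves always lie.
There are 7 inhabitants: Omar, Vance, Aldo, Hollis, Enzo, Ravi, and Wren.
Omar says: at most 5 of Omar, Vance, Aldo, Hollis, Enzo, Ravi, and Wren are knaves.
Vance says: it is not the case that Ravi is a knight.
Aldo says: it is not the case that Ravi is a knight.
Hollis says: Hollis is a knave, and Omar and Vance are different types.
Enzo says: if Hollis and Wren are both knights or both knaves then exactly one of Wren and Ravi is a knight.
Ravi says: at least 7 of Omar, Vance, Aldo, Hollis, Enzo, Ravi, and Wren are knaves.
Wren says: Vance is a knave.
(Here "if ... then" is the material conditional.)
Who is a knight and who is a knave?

Knights: Omar, Vance, and Aldo. Knaves: Hollis, Enzo, Ravi, and Wren.

Omar is a knight, so "at most 5 of Omar, Vance, Aldo, Hollis, Enzo, Ravi, and Wren are knaves" must be true — and it is.
Vance is a knight; "it is not the case that Ravi is a knight" is true, as required.
Since Aldo is a knight, "it is not the case that Ravi is a knight" needs to be true, which holds.
Hollis (knave): "Hollis is a knave, and Omar and Vance are different types" — false. ✓
Enzo is a knave; "if Hollis and Wren are both knights or both knaves then exactly one of Wren and Ravi is a knight" is false, as required.
Ravi (knave): "at least 7 of Omar, Vance, Aldo, Hollis, Enzo, Ravi, and Wren are knaves" — false. ✓
Wren is a knave, and the claim "Vance is a knave" is indeed false.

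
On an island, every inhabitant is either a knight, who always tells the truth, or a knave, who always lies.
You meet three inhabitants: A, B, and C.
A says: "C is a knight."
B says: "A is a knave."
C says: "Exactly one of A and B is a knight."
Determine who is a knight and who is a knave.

Knights: A and C. Knaves: B.

A is a knight; "C is a knight" is true, as required.
B is a knave, so "A is a knave" must be false — and it is.
C is a knight, and the claim "exactly one of A and B is a knight" is indeed true.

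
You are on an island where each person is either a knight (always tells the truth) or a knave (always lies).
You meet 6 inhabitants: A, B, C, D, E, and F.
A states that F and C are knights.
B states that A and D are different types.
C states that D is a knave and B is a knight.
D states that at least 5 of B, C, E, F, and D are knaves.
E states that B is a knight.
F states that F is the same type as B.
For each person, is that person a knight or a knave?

A (knight): "F and C are knights" — true. ✓
B is a knight, so "A and D are different types" must be true — and it is.
C is a knight, so "D is a knave and B is a knight" must be true — and it is.
D is a knave; "at least 5 of B, C, E, F, and D are knaves" is False, as required.
E is a knight; "B is a knight" is true, as required.
F (knight): "F is the same type as B" — true. ✓

A is a knight, B is a knight, C is a knight, D is a knave, E is a knight, and F is a knight.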